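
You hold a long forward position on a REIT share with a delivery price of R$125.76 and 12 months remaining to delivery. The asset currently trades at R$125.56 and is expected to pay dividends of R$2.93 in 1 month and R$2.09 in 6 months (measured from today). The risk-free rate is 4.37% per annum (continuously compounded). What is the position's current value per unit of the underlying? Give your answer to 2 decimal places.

PV(remaining dividends) I = 2.93·e^(−0.0437·1/12) + 2.09·e^(−0.0437·6/12) = 4.9642
Current forward F = (S − I)·e^(rT) = (125.56 − 4.9642)·e^(0.0437·12/12) = 120.5958 × 1.044669 = 125.9827
Value (long) = (F − K)·e^(−rT) = (125.9827 − 125.76) × 0.957241 = 0.2132
Value = R$0.21

R$0.21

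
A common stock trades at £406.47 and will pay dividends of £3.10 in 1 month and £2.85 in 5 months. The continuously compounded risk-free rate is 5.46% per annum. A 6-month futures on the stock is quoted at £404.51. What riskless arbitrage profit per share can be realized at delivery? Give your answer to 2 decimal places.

PV(dividends) I = 3.10·e^(−0.0546·1/12) + 2.85·e^(−0.0546·5/12) = 5.8718
Fair futures F* = (S − I)·e^(rT) = (406.47 − 5.8718)·e^0.027300 = 400.5982 × 1.027676 = 411.6852
Market £404.51 < fair 411.6852: forward underpriced → reverse cash-and-carry (short the stock, invest proceeds at r, pay the dividends, go long the forward).
Profit at T = |F_mkt − F*| = |404.51 − 411.6852| = £7.18 per share

£7.18 per share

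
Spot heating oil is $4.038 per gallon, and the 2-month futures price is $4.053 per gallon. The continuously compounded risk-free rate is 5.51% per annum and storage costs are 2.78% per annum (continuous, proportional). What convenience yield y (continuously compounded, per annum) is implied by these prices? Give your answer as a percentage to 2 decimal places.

6.07%

F = S·e^((r+u−y)T) ⇒ (r+u−y) = ln(F/S)/T
ln(4.053/4.038) = 0.003708; /T ⇒ 0.022248
y = r + u − ln(F/S)/T = 0.0551 + 0.0278 − 0.022248 = 0.060652
y = 6.07%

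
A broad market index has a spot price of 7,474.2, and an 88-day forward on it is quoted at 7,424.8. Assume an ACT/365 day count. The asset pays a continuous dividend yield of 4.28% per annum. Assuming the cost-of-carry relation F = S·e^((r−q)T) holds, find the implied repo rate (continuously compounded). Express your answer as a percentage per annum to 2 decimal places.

1.53%

From F = S·e^((r−q)T): (r − q) = ln(F/S)/T
ln(7424.8/7474.2) = ln(0.993391) = -0.006631
(r − q) = -0.006631 / (88/365) = -0.027504
r = ln(F/S)/T + q = -0.027504 + 0.0428 = 0.015296
r = 1.53%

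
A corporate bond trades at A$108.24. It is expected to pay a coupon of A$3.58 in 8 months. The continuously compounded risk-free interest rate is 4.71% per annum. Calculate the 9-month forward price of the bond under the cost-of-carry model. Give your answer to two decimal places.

PV(coupons) I = 3.58·e^(−0.0471·8/12)
I = 3.4693
F = (S − I)·e^(rT) = (108.24 − 3.4693) · e^(0.0471·9/12)
= 104.7707 · e^0.035325 = 104.7707 × 1.035956 = A$108.54

A$108.54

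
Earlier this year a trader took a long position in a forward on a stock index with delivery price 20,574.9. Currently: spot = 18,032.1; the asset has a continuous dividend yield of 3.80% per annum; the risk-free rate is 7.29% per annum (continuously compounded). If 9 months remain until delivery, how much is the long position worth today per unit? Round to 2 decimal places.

-1954.73

Current fair forward for the remaining 9 months: F = S·e^((r − q)·T), (r − q) = 0.0729 − 0.0380 = 0.0349
F = 18032.1 · e^(0.0349 × 9/12) = 18032.1 × 1.02652057 = 18510.3216
Value of long forward = (F − K)·e^(−rT) = (18510.3216 − 20574.9) · e^(−0.0729·9/12)
= -2064.5784 × 0.94679281 = -1954.73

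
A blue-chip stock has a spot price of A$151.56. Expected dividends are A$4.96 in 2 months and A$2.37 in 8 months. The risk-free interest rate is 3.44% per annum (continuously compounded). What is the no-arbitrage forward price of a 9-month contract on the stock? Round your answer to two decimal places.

PV(dividends) I = 4.96·e^(−0.0344·2/12) + 2.37·e^(−0.0344·8/12)
I = 4.9316 + 2.3163 = 7.2479
F = (S − I)·e^(rT) = (151.56 − 7.2479) · e^(0.0344·9/12)
= 144.3121 · e^0.025800 = 144.3121 × 1.026136 = A$148.08

A$148.08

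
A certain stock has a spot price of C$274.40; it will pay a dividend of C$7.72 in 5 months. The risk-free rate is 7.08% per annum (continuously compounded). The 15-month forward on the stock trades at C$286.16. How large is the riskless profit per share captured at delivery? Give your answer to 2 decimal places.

PV(dividends) I = 7.72·e^(−0.0708·5/12) = 7.4956
Fair forward F* = (S − I)·e^(rT) = (274.40 − 7.4956)·e^0.088500 = 266.9044 × 1.092534 = 291.6021
Market C$286.16 < fair 291.6021: forward underpriced → reverse cash-and-carry (short the stock, invest proceeds at r, pay the dividends, go long the forward).
Profit at T = |F_mkt − F*| = |286.16 − 291.6021| = C$5.44 per share

C$5.44 per share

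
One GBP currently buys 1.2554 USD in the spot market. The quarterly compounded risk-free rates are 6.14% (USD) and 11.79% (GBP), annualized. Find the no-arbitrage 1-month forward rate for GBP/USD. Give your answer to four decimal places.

By covered interest parity, F = S · (1+r_USD/4)^(4T) / (1+r_GBP/4)^(4T)
= 1.2554 × 1.005091 / 1.009730 = 1.2554 × 0.995406
F = 1.2496 USD per GBP

1.2496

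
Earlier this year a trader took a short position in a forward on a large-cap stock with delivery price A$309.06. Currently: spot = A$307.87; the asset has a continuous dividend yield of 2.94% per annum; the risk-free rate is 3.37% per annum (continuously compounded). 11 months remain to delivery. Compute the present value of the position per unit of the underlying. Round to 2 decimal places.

-A$0.03

Current fair forward for the remaining 11 months: F = S·e^((r − q)·T), (r − q) = 0.0337 − 0.0294 = 0.0043
F = 307.87 · e^(0.0043 × 11/12) = 307.87 × 1.003949 = 309.0858
Value of long forward = (F − K)·e^(−rT) = (309.0858 − 309.06) · e^(−0.0337·11/12)
= 0.0258 × 0.969581 = 0.03
Short position value = −(long value) = -A$0.03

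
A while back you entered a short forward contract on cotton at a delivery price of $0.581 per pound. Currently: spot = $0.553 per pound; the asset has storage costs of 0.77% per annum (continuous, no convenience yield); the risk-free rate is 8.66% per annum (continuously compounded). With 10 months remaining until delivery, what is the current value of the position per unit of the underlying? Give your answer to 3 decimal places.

-$0.016 per pound

Current fair forward for the remaining 10 months: F = S·e^((r + u)·T), (r + u) = 0.0866 + 0.0077 = 0.0943
F = 0.553 · e^(0.0943 × 10/12) = 0.553 × 1.081753 = 0.5982
Value of long forward = (F − K)·e^(−rT) = (0.5982 − 0.581) · e^(−0.0866·10/12)
= 0.0172 × 0.930376 = 0.016
Short position value = −(long value) = -$0.016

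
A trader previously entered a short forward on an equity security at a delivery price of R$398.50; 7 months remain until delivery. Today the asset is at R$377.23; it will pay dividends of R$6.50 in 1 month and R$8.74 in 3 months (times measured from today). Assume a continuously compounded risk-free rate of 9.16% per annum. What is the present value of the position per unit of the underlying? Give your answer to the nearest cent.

PV(remaining dividends) I = 6.50·e^(−0.0916·1/12) + 8.74·e^(−0.0916·3/12) = 14.9927
Current forward F = (S − I)·e^(rT) = (377.23 − 14.9927)·e^(0.0916·7/12) = 362.2373 × 1.054887 = 382.1194
Value (long) = (F − K)·e^(−rT) = (382.1194 − 398.50) × 0.947969 = -15.5283
Short position value = −(long value) = R$15.53

R$15.53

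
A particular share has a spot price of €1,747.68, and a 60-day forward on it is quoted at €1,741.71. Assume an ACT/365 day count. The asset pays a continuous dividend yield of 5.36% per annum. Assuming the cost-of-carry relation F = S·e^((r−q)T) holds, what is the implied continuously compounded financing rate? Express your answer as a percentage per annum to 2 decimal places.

3.28%

From F = S·e^((r−q)T): (r − q) = ln(F/S)/T
ln(1741.71/1747.68) = ln(0.996584) = -0.003422
(r − q) = -0.003422 / (60/365) = -0.020817
r = ln(F/S)/T + q = -0.020817 + 0.0536 = 0.032783
r = 3.28%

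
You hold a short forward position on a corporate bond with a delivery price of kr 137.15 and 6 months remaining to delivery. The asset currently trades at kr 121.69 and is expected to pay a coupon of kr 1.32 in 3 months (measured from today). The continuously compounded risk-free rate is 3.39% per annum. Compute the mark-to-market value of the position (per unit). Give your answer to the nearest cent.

PV(remaining coupons) I = 1.32·e^(−0.0339·3/12) = 1.3089
Current forward F = (S − I)·e^(rT) = (121.69 − 1.3089)·e^(0.0339·6/12) = 120.3811 × 1.017094 = 122.4389
Value (long) = (F − K)·e^(−rT) = (122.4389 − 137.15) × 0.983193 = -14.4639
Short position value = −(long value) = kr 14.46

kr 14.46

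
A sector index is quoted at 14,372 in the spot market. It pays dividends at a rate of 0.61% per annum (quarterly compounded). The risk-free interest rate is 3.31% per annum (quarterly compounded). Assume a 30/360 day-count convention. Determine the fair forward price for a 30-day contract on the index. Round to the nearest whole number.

F = S · (1+r/4)^(4T) / (1+q/4)^(4T)
= 14372 × 1.002751 / 1.000508 = 14372 × 1.002242
F = 14,404

14,404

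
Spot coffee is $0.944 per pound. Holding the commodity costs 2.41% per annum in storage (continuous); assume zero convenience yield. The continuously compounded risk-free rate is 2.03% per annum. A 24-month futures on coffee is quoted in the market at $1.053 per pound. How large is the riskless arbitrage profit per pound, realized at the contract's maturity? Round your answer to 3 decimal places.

$0.021 per pound

Fair futures: F* = S·e^(carry·T), with carry = (r + u) = 0.0203 + 0.0241 = 0.0444
F* = 0.944 · e^(0.0444 × 24/12) = 0.944 · e^0.088800 = 0.944 × 1.092862 = $1.0317
Market $1.053 > fair $1.0317: forward overpriced → cash-and-carry (buy spot, short the forward).
At maturity, profit = |F_mkt − F*| = |1.053 − 1.0317| = $0.021 per pound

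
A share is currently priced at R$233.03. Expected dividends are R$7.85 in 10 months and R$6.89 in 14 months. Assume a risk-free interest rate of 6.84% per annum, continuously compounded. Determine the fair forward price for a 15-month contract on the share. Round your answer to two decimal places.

R$238.82

PV(dividends) I = 7.85·e^(−0.0684·10/12) + 6.89·e^(−0.0684·14/12)
I = 7.4151 + 6.3615 = 13.7766
F = (S − I)·e^(rT) = (233.03 − 13.7766) · e^(0.0684·15/12)
= 219.2534 · e^0.085500 = 219.2534 × 1.089262 = R$238.82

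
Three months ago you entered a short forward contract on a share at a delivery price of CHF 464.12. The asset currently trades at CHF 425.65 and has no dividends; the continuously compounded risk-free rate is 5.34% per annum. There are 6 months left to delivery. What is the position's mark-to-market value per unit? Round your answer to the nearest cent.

CHF 26.24

Current fair forward for the remaining 6 months: F = S·e^(r·T), r = 0.0534
F = 425.65 · e^(0.0534 × 6/12) = 425.65 × 1.027060 = 437.1681
Value of long forward = (F − K)·e^(−rT) = (437.1681 − 464.12) · e^(−0.0534·6/12)
= -26.9519 × 0.973653 = -26.24
Short position value = −(long value) = CHF 26.24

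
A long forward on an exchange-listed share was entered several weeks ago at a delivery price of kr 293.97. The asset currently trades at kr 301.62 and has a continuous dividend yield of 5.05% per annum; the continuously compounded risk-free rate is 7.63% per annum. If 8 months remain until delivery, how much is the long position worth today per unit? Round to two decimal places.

kr 12.24

Current fair forward for the remaining 8 months: F = S·e^((r − q)·T), (r − q) = 0.0763 − 0.0505 = 0.0258
F = 301.62 · e^(0.0258 × 8/12) = 301.62 × 1.017349 = 306.8528
Value of long forward = (F − K)·e^(−rT) = (306.8528 − 293.97) · e^(−0.0763·8/12)
= 12.8828 × 0.950405 = 12.24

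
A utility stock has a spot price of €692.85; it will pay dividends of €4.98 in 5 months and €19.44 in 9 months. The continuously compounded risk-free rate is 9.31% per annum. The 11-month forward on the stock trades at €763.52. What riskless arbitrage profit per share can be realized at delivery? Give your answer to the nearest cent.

€33.91 per share

PV(dividends) I = 4.98·e^(−0.0931·5/12) + 19.44·e^(−0.0931·9/12) = 22.9194
Fair forward F* = (S − I)·e^(rT) = (692.85 − 22.9194)·e^0.085342 = 669.9306 × 1.089089 = 729.6140
Market €763.52 > fair 729.6140: forward overpriced → cash-and-carry (borrow at r, buy the stock and collect the dividends, short the forward).
Profit at T = |F_mkt − F*| = |763.52 − 729.6140| = €33.91 per share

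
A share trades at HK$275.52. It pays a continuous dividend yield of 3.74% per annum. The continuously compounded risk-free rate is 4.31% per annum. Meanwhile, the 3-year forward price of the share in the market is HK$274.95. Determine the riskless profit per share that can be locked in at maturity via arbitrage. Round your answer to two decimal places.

HK$5.32 per share

Fair forward: F* = S·e^(carry·T), with carry = (r − q) = 0.0431 − 0.0374 = 0.0057
F* = 275.52 · e^(0.0057 × 3) = 275.52 · e^0.017100 = 275.52 × 1.017247 = HK$280.2719
Market HK$274.95 < fair HK$280.2719: forward underpriced → reverse cash-and-carry (short spot, go long the forward).
At maturity, profit = |F_mkt − F*| = |274.95 − 280.2719| = HK$5.32 per share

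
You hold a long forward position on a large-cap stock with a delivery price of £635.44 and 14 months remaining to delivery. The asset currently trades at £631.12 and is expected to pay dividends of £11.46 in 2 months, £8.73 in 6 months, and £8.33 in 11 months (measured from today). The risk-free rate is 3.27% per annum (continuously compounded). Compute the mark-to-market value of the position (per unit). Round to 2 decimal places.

-£8.60

PV(remaining dividends) I = 11.46·e^(−0.0327·2/12) + 8.73·e^(−0.0327·6/12) + 8.33·e^(−0.0327·11/12) = 28.0702
Current forward F = (S − I)·e^(rT) = (631.12 − 28.0702)·e^(0.0327·14/12) = 603.0498 × 1.038887 = 626.5006
Value (long) = (F − K)·e^(−rT) = (626.5006 − 635.44) × 0.962569 = -8.6048
Value = -£8.60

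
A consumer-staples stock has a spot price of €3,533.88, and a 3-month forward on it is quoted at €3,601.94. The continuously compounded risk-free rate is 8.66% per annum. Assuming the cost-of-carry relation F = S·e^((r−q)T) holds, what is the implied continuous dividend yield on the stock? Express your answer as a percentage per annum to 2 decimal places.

From F = S·e^((r−q)T): (r − q) = ln(F/S)/T
ln(3601.94/3533.88) = ln(1.019259) = 0.019076
(r − q) = 0.019076 / (3/12) = 0.076304
q = r − ln(F/S)/T = 0.0866 − 0.076304 = 0.010296
q = 1.03%

1.03%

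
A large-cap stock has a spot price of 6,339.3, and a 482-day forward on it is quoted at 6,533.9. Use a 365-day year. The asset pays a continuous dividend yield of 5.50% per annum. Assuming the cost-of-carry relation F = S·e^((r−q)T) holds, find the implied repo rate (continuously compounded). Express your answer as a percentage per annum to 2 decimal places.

7.79%

From F = S·e^((r−q)T): (r − q) = ln(F/S)/T
ln(6533.9/6339.3) = ln(1.030697) = 0.030235
(r − q) = 0.030235 / (482/365) = 0.022896
r = ln(F/S)/T + q = 0.022896 + 0.0550 = 0.077896
r = 7.79%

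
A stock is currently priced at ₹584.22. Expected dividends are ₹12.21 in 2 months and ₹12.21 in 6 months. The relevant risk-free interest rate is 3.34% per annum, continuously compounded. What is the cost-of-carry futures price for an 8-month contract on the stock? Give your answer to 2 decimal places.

₹572.68

PV(dividends) I = 12.21·e^(−0.0334·2/12) + 12.21·e^(−0.0334·6/12)
I = 12.1422 + 12.0078 = 24.1500
F = (S − I)·e^(rT) = (584.22 − 24.1500) · e^(0.0334·8/12)
= 560.0700 · e^0.022267 = 560.0700 × 1.022517 = ₹572.68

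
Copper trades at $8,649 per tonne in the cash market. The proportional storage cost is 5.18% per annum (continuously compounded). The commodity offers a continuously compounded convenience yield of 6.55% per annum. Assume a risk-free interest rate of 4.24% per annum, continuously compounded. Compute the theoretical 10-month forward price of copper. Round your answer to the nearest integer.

$8,858 per tonne

Net carry = r + u − y = 0.0424 + 0.0518 − 0.0655 = 0.0287
F = S·e^((r+u−y)T) = 8649 · e^(0.0287 × 10/12) = 8649 · e^0.023917
= 8649 × 1.024205 = $8,858 per tonne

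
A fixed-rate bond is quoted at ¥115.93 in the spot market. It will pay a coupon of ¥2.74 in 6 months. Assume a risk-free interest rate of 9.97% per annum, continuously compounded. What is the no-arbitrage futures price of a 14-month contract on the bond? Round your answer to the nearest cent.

¥127.30

PV(coupons) I = 2.74·e^(−0.0997·6/12)
I = 2.6068
F = (S − I)·e^(rT) = (115.93 − 2.6068) · e^(0.0997·14/12)
= 113.3232 · e^0.116317 = 113.3232 × 1.123352 = ¥127.30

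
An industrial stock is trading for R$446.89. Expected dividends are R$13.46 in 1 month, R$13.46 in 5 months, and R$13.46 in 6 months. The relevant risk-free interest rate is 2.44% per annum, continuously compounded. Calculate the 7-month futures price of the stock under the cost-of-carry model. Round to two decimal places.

R$412.67

PV(dividends) I = 13.46·e^(−0.0244·1/12) + 13.46·e^(−0.0244·5/12) + 13.46·e^(−0.0244·6/12)
I = 13.4327 + 13.3238 + 13.2968 = 40.0533
F = (S − I)·e^(rT) = (446.89 − 40.0533) · e^(0.0244·7/12)
= 406.8367 · e^0.014233 = 406.8367 × 1.014335 = R$412.67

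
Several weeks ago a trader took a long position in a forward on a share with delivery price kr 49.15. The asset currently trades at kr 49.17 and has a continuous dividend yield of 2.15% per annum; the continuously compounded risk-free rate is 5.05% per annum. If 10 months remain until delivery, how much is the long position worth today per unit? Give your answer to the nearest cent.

kr 1.17

Current fair forward for the remaining 10 months: F = S·e^((r − q)·T), (r − q) = 0.0505 − 0.0215 = 0.0290
F = 49.17 · e^(0.0290 × 10/12) = 49.17 × 1.024461 = 50.3727
Value of long forward = (F − K)·e^(−rT) = (50.3727 − 49.15) · e^(−0.0505·10/12)
= 1.2227 × 0.958790 = 1.17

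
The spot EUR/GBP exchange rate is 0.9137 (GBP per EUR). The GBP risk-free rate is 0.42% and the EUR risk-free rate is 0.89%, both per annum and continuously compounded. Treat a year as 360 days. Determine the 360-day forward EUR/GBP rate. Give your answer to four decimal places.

0.9094

F = S·e^((r_GBP − r_EUR)T) = 0.9137 · e^((0.0042 − 0.0089) × 360/360)
= 0.9137 · e^-0.004700 = 0.9137 × 0.995311
F = 0.9094 GBP per EUR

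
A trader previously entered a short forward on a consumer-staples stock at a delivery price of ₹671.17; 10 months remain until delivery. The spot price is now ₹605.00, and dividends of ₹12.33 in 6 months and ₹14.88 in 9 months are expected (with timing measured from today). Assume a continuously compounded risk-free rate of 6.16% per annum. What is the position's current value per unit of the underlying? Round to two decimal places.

₹58.75

PV(remaining dividends) I = 12.33·e^(−0.0616·6/12) + 14.88·e^(−0.0616·9/12) = 26.1642
Current forward F = (S − I)·e^(rT) = (605.00 − 26.1642)·e^(0.0616·10/12) = 578.8358 × 1.052674 = 609.3254
Value (long) = (F − K)·e^(−rT) = (609.3254 − 671.17) × 0.949962 = -58.7500
Short position value = −(long value) = ₹58.75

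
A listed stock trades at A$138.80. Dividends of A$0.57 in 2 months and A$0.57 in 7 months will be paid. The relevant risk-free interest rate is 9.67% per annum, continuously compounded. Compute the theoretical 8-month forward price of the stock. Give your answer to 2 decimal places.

A$146.87

PV(dividends) I = 0.57·e^(−0.0967·2/12) + 0.57·e^(−0.0967·7/12)
I = 0.5609 + 0.5387 = 1.0996
F = (S − I)·e^(rT) = (138.80 − 1.0996) · e^(0.0967·8/12)
= 137.7004 · e^0.064467 = 137.7004 × 1.066590 = A$146.87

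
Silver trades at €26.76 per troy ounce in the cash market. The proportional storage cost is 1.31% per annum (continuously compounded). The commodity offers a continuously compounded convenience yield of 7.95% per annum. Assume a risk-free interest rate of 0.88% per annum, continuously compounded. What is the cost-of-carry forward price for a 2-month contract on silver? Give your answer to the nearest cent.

€26.50 per troy ounce

Net carry = r + u − y = 0.0088 + 0.0131 − 0.0795 = -0.0576
F = S·e^((r+u−y)T) = 26.76 · e^(-0.0576 × 2/12) = 26.76 · e^-0.009600
= 26.76 × 0.990446 = €26.50 per troy ounce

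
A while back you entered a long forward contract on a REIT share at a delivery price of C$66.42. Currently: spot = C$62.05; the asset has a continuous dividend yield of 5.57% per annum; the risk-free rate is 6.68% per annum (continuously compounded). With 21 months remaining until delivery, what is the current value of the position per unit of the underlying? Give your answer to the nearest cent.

Current fair forward for the remaining 21 months: F = S·e^((r − q)·T), (r − q) = 0.0668 − 0.0557 = 0.0111
F = 62.05 · e^(0.0111 × 21/12) = 62.05 × 1.019615 = 63.2671
Value of long forward = (F − K)·e^(−rT) = (63.2671 − 66.42) · e^(−0.0668·21/12)
= -3.1529 × 0.889674 = -2.81

-C$2.81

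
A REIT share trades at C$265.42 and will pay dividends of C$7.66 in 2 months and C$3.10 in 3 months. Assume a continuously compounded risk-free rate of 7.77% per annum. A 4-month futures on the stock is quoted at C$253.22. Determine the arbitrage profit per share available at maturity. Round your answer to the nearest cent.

PV(dividends) I = 7.66·e^(−0.0777·2/12) + 3.10·e^(−0.0777·3/12) = 10.6018
Fair futures F* = (S − I)·e^(rT) = (265.42 − 10.6018)·e^0.025900 = 254.8182 × 1.026238 = 261.5041
Market C$253.22 < fair 261.5041: forward underpriced → reverse cash-and-carry (short the stock, invest proceeds at r, pay the dividends, go long the forward).
Profit at T = |F_mkt − F*| = |253.22 − 261.5041| = C$8.28 per share

C$8.28 per share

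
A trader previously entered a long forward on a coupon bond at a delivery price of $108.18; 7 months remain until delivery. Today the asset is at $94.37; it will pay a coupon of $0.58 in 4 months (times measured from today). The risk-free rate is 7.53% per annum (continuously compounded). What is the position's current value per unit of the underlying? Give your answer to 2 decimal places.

-$9.73

PV(remaining coupons) I = 0.58·e^(−0.0753·4/12) = 0.5656
Current forward F = (S − I)·e^(rT) = (94.37 − 0.5656)·e^(0.0753·7/12) = 93.8044 × 1.044904 = 98.0166
Value (long) = (F − K)·e^(−rT) = (98.0166 − 108.18) × 0.957026 = -9.7266
Value = -$9.73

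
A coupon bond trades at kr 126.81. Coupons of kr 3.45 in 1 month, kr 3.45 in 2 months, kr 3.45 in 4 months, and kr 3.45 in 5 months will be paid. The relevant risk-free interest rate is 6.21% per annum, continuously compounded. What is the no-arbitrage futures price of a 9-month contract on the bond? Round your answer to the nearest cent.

kr 118.62

PV(coupons) I = 3.45·e^(−0.0621·1/12) + 3.45·e^(−0.0621·2/12) + 3.45·e^(−0.0621·4/12) + 3.45·e^(−0.0621·5/12)
I = 3.4322 + 3.4145 + 3.3793 + 3.3619 = 13.5879
F = (S − I)·e^(rT) = (126.81 − 13.5879) · e^(0.0621·9/12)
= 113.2221 · e^0.046575 = 113.2221 × 1.047677 = kr 118.62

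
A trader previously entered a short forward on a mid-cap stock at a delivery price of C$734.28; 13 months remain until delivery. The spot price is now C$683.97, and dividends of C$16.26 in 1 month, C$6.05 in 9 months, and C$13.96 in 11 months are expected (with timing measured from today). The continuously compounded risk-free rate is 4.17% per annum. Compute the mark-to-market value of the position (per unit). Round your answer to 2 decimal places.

PV(remaining dividends) I = 16.26·e^(−0.0417·1/12) + 6.05·e^(−0.0417·9/12) + 13.96·e^(−0.0417·11/12) = 35.5038
Current forward F = (S − I)·e^(rT) = (683.97 − 35.5038)·e^(0.0417·13/12) = 648.4662 × 1.046211 = 678.4325
Value (long) = (F − K)·e^(−rT) = (678.4325 − 734.28) × 0.955830 = -53.3807
Short position value = −(long value) = C$53.38

C$53.38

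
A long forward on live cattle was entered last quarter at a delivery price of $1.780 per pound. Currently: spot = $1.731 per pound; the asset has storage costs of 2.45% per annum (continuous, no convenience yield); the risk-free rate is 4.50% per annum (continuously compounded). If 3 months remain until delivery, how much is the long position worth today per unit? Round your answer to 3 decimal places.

Current fair forward for the remaining 3 months: F = S·e^((r + u)·T), (r + u) = 0.0450 + 0.0245 = 0.0695
F = 1.731 · e^(0.0695 × 3/12) = 1.731 × 1.017527 = 1.7613
Value of long forward = (F − K)·e^(−rT) = (1.7613 − 1.780) · e^(−0.0450·3/12)
= -0.0187 × 0.988813 = -0.018

-$0.018 per pound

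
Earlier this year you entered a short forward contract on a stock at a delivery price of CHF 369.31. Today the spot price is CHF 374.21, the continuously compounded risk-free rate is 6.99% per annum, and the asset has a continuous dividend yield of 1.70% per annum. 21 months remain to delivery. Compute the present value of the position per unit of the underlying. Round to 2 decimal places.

-CHF 36.45

Current fair forward for the remaining 21 months: F = S·e^((r − q)·T), (r − q) = 0.0699 − 0.0170 = 0.0529
F = 374.21 · e^(0.0529 × 21/12) = 374.21 × 1.096995 = 410.5065
Value of long forward = (F − K)·e^(−rT) = (410.5065 − 369.31) · e^(−0.0699·21/12)
= 41.1965 × 0.884861 = 36.45
Short position value = −(long value) = -CHF 36.45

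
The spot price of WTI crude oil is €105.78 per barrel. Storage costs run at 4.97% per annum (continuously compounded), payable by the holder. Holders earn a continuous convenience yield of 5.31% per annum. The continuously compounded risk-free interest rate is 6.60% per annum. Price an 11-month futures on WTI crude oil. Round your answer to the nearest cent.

Net carry = r + u − y = 0.0660 + 0.0497 − 0.0531 = 0.0626
F = S·e^((r+u−y)T) = 105.78 · e^(0.0626 × 11/12) = 105.78 · e^0.057383
= 105.78 × 1.059061 = €112.03 per barrel

€112.03 per barrel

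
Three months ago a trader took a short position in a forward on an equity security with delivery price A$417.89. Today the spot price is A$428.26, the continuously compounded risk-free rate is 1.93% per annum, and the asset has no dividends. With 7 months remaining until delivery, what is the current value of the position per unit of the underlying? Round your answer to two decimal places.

Current fair forward for the remaining 7 months: F = S·e^(r·T), r = 0.0193
F = 428.26 · e^(0.0193 × 7/12) = 428.26 × 1.011322 = 433.1088
Value of long forward = (F − K)·e^(−rT) = (433.1088 − 417.89) · e^(−0.0193·7/12)
= 15.2188 × 0.988805 = 15.05
Short position value = −(long value) = -A$15.05

-A$15.05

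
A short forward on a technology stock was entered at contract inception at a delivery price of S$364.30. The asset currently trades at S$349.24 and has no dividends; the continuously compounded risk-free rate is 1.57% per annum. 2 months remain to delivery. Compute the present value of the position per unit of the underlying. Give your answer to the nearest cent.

Current fair forward for the remaining 2 months: F = S·e^(r·T), r = 0.0157
F = 349.24 · e^(0.0157 × 2/12) = 349.24 × 1.002620 = 350.1550
Value of long forward = (F − K)·e^(−rT) = (350.1550 − 364.30) · e^(−0.0157·2/12)
= -14.1450 × 0.997387 = -14.11
Short position value = −(long value) = S$14.11

S$14.11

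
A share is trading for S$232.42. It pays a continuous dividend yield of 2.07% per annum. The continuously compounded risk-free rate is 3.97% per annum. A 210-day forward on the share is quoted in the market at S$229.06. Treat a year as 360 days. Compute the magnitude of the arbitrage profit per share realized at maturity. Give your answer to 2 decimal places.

S$5.95 per share

Fair forward: F* = S·e^(carry·T), with carry = (r − q) = 0.0397 − 0.0207 = 0.0190
F* = 232.42 · e^(0.0190 × 210/360) = 232.42 · e^0.011083 = 232.42 × 1.011145 = S$235.0103
Market S$229.06 < fair S$235.0103: forward underpriced → reverse cash-and-carry (short spot, go long the forward).
At maturity, profit = |F_mkt − F*| = |229.06 − 235.0103| = S$5.95 per share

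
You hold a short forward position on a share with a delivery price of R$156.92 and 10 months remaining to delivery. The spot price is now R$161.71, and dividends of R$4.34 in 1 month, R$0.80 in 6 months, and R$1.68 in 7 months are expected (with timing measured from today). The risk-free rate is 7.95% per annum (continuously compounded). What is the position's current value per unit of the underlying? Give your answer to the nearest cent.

PV(remaining dividends) I = 4.34·e^(−0.0795·1/12) + 0.80·e^(−0.0795·6/12) + 1.68·e^(−0.0795·7/12) = 6.6840
Current forward F = (S − I)·e^(rT) = (161.71 − 6.6840)·e^(0.0795·10/12) = 155.0260 × 1.068494 = 165.6444
Value (long) = (F − K)·e^(−rT) = (165.6444 − 156.92) × 0.935897 = 8.1651
Short position value = −(long value) = -R$8.17

-R$8.17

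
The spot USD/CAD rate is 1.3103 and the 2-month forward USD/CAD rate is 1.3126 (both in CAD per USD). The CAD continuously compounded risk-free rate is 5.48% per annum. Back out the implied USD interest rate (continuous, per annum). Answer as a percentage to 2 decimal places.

F = S·e^((r_CAD − r_USD)T) ⇒ r_USD = r_CAD − ln(F/S)/T
ln(1.3126/1.3103) = 0.001754; /(2/12) = 0.010524
r_USD = 0.0548 − 0.010524 = 0.044276
r_USD = 4.43%

4.43%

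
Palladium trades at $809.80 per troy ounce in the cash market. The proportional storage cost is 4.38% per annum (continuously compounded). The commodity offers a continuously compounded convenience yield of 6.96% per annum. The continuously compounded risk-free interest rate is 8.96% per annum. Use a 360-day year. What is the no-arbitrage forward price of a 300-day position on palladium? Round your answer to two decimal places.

Net carry = r + u − y = 0.0896 + 0.0438 − 0.0696 = 0.0638
F = S·e^((r+u−y)T) = 809.80 · e^(0.0638 × 300/360) = 809.80 · e^0.053167
= 809.80 × 1.054606 = $854.02 per troy ounce

$854.02 per troy ounce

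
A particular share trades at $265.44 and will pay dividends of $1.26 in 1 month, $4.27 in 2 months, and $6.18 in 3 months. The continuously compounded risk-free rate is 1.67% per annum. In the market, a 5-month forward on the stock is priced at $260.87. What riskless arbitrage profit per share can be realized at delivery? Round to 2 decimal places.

$5.33 per share

PV(dividends) I = 1.26·e^(−0.0167·1/12) + 4.27·e^(−0.0167·2/12) + 6.18·e^(−0.0167·3/12) = 11.6706
Fair forward F* = (S − I)·e^(rT) = (265.44 − 11.6706)·e^0.006958 = 253.7694 × 1.006982 = 255.5412
Market $260.87 > fair 255.5412: forward overpriced → cash-and-carry (borrow at r, buy the stock and collect the dividends, short the forward).
Profit at T = |F_mkt − F*| = |260.87 − 255.5412| = $5.33 per share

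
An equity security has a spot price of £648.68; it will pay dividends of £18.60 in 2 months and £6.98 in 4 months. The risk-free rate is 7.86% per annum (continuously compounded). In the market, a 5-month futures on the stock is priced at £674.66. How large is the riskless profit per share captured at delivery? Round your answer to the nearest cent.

PV(dividends) I = 18.60·e^(−0.0786·2/12) + 6.98·e^(−0.0786·4/12) = 25.1574
Fair futures F* = (S − I)·e^(rT) = (648.68 − 25.1574)·e^0.032750 = 623.5226 × 1.033292 = 644.2809
Market £674.66 > fair 644.2809: forward overpriced → cash-and-carry (borrow at r, buy the stock and collect the dividends, short the forward).
Profit at T = |F_mkt − F*| = |674.66 − 644.2809| = £30.38 per share

£30.38 per share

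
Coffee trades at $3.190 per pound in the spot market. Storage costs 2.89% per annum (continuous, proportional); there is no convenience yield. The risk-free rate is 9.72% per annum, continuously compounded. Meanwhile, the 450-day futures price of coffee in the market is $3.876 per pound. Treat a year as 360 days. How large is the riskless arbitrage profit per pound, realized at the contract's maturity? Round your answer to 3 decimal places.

Fair futures: F* = S·e^(carry·T), with carry = (r + u) = 0.0972 + 0.0289 = 0.1261
F* = 3.190 · e^(0.1261 × 450/360) = 3.190 · e^0.157625 = 3.190 × 1.170727 = $3.7346
Market $3.876 > fair $3.7346: forward overpriced → cash-and-carry (buy spot, short the forward).
At maturity, profit = |F_mkt − F*| = |3.876 − 3.7346| = $0.141 per pound

$0.141 per pound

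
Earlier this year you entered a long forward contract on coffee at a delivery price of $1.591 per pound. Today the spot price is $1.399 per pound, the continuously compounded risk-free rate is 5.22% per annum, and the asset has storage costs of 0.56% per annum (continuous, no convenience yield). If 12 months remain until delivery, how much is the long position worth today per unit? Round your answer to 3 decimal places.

-$0.103 per pound

Current fair forward for the remaining 12 months: F = S·e^((r + u)·T), (r + u) = 0.0522 + 0.0056 = 0.0578
F = 1.399 · e^(0.0578 × 12/12) = 1.399 × 1.059503 = 1.4822
Value of long forward = (F − K)·e^(−rT) = (1.4822 − 1.591) · e^(−0.0522·12/12)
= -0.1088 × 0.949139 = -0.103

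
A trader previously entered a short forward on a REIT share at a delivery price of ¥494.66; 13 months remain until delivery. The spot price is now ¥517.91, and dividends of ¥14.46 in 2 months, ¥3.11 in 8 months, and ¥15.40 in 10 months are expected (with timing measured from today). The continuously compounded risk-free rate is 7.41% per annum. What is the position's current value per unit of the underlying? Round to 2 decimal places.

-¥29.69

PV(remaining dividends) I = 14.46·e^(−0.0741·2/12) + 3.11·e^(−0.0741·8/12) + 15.40·e^(−0.0741·10/12) = 31.7204
Current forward F = (S − I)·e^(rT) = (517.91 − 31.7204)·e^(0.0741·13/12) = 486.1896 × 1.083585 = 526.8278
Value (long) = (F − K)·e^(−rT) = (526.8278 − 494.66) × 0.922863 = 29.6865
Short position value = −(long value) = -¥29.69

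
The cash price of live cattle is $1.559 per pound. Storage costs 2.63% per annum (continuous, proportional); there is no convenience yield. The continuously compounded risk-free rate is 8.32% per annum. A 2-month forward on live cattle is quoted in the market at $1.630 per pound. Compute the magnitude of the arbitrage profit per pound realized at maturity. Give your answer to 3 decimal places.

Fair forward: F* = S·e^(carry·T), with carry = (r + u) = 0.0832 + 0.0263 = 0.1095
F* = 1.559 · e^(0.1095 × 2/12) = 1.559 · e^0.018250 = 1.559 × 1.018418 = $1.5877
Market $1.630 > fair $1.5877: forward overpriced → cash-and-carry (buy spot, short the forward).
At maturity, profit = |F_mkt − F*| = |1.630 − 1.5877| = $0.042 per pound

$0.042 per pound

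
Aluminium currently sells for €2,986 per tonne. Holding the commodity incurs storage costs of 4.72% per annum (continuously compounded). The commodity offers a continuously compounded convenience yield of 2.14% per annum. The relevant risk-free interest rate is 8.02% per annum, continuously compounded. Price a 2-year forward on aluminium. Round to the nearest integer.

Net carry = r + u − y = 0.0802 + 0.0472 − 0.0214 = 0.1060
F = S·e^((r+u−y)T) = 2986 · e^(0.1060 × 2) = 2986 · e^0.212000
= 2986 × 1.236148 = €3,691 per tonne

€3,691 per tonne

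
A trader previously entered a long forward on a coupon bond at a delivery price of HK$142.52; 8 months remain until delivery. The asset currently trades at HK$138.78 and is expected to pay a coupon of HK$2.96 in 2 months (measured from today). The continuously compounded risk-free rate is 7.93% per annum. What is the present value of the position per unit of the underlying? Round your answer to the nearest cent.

PV(remaining coupons) I = 2.96·e^(−0.0793·2/12) = 2.9211
Current forward F = (S − I)·e^(rT) = (138.78 − 2.9211)·e^(0.0793·8/12) = 135.8589 × 1.054289 = 143.2345
Value (long) = (F − K)·e^(−rT) = (143.2345 − 142.52) × 0.948506 = 0.6777
Value = HK$0.68

HK$0.68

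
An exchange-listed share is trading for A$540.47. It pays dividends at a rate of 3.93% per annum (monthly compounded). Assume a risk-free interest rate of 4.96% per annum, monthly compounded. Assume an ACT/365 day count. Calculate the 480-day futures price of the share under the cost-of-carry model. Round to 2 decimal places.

F = S · (1+r/12)^(12T) / (1+q/12)^(12T)
= 540.47 × 1.067258 / 1.052952 = 540.47 × 1.013587
F = A$547.81

A$547.81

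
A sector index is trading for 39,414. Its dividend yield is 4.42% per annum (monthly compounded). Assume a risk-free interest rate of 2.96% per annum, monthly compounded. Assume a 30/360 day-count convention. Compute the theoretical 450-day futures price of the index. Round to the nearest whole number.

38,703

F = S · (1+r/12)^(12T) / (1+q/12)^(12T)
= 39414 × 1.037646 / 1.056698 = 39414 × 0.981970
F = 38,703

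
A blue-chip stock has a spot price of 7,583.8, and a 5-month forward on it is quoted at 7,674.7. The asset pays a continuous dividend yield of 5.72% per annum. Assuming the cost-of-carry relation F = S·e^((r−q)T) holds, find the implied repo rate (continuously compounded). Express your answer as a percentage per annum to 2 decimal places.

From F = S·e^((r−q)T): (r − q) = ln(F/S)/T
ln(7674.7/7583.8) = ln(1.011986) = 0.011915
(r − q) = 0.011915 / (5/12) = 0.028596
r = ln(F/S)/T + q = 0.028596 + 0.0572 = 0.085796
r = 8.58%

8.58%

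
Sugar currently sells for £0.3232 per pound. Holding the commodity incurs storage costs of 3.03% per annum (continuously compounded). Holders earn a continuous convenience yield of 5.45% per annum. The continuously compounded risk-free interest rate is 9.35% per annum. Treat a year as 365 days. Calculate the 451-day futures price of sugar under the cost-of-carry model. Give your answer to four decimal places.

Net carry = r + u − y = 0.0935 + 0.0303 − 0.0545 = 0.0693
F = S·e^((r+u−y)T) = 0.3232 · e^(0.0693 × 451/365) = 0.3232 · e^0.085628
= 0.3232 × 1.089401 = £0.3521 per pound

£0.3521 per pound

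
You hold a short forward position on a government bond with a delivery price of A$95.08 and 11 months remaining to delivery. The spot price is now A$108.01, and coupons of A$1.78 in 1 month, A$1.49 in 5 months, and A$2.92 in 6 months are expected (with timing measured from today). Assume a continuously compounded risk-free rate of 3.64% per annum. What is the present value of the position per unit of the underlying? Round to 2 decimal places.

PV(remaining coupons) I = 1.78·e^(−0.0364·1/12) + 1.49·e^(−0.0364·5/12) + 2.92·e^(−0.0364·6/12) = 6.1095
Current forward F = (S − I)·e^(rT) = (108.01 − 6.1095)·e^(0.0364·11/12) = 101.9005 × 1.033930 = 105.3580
Value (long) = (F − K)·e^(−rT) = (105.3580 − 95.08) × 0.967184 = 9.9407
Short position value = −(long value) = -A$9.94

-A$9.94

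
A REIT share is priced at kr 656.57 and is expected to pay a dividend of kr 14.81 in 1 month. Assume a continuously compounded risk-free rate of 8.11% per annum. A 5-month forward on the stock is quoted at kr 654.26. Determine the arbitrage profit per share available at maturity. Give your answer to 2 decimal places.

PV(dividends) I = 14.81·e^(−0.0811·1/12) = 14.7102
Fair forward F* = (S − I)·e^(rT) = (656.57 − 14.7102)·e^0.033792 = 641.8598 × 1.034369 = 663.9199
Market kr 654.26 < fair 663.9199: forward underpriced → reverse cash-and-carry (short the stock, invest proceeds at r, pay the dividends, go long the forward).
Profit at T = |F_mkt − F*| = |654.26 − 663.9199| = kr 9.66 per share

kr 9.66 per share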